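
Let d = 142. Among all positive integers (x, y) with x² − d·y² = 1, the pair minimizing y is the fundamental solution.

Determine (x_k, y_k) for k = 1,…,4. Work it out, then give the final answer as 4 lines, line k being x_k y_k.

143 12
40897 3432
11696399 981540
3345129217 280717008

√142 → a₀=11, period (1,10,1,22); ℓ=4 even so k=3
a_0=11:  p_0=11·1+0=11,  q_0=11·0+1=1
…
a_2=10:  p_2=10·12+11=131,  q_2=10·1+1=11
a_3=1:  p_3=1·131+12=143,  q_3=1·11+1=12
→ (143, 12).  Check: 143²=20449, 142·12²=20448, difference 1.
(143+12√142)^2 = 40897 + 3432√142
(143+12√142)^3 = 11696399 + 981540√142
(143+12√142)^4 = 3345129217 + 280717008√142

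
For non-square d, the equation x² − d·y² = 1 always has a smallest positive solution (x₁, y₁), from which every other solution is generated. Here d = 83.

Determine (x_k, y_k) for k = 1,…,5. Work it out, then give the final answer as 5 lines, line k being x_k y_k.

√83 → a₀=9, period (9,18); ℓ=2 even so k=1
step 0: (9, 1)  from 9·(1,0) + (0,1)
step 1: (82, 9)  from 9·(9,1) + (1,0)
fundamental: x₁=82, y₁=9  (since 6724 − 83·81 = 1)
k=2:  x_2 = 82·82+83·9·9 = 13447,  y_2 = 82·9+9·82 = 1476
k=3:  x_3 = 82·13447+83·9·1476 = 2205226,  y_3 = 82·1476+9·13447 = 242055
k=4:  x_4 = 82·2205226+83·9·242055 = 361643617,  y_4 = 82·242055+9·2205226 = 39695544
k=5:  x_5 = 82·361643617+83·9·39695544 = 59307347962,  y_5 = 82·39695544+9·361643617 = 6509827161

82 9
13447 1476
2205226 242055
361643617 39695544
59307347962 6509827161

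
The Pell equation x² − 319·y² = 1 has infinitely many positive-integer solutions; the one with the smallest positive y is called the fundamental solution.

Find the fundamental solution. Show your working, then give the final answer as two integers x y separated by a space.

12901780 722361

√319 = [17; 1,6,5,1,4,…,6,1,34, …], period ℓ=14 (even) → k=13
step 0: (17, 1)  from 17·(1,0) + (0,1)
…
step 3: (643, 36)  from 5·(125,7) + (18,1)
…
step 6: (11913, 667)  from 3·(3715,208) + (768,43)
…
step 9: (250816, 14043)  from 4·(58797,3292) + (15628,875)
…
step 12: (11102899, 621643)  from 6·(1798881,100718) + (309613,17335)
step 13: (12901780, 722361)  from 1·(11102899,621643) + (1798881,100718)
(x₁, y₁) = (12901780, 722361);  12901780² − 319·722361² = 1 ✓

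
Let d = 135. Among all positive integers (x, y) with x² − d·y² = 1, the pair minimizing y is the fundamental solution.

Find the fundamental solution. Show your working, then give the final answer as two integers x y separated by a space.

244 21

d=135: √d = [11; 1,1,1,1,1,1,1,22] (ℓ=8, even), read p_7/q_7
a_0=11:  p_0=11·1+0=11,  q_0=11·0+1=1
…
a_2=1:  p_2=1·12+11=23,  q_2=1·1+1=2
…
a_6=1:  p_6=1·93+58=151,  q_6=1·8+5=13
a_7=1:  p_7=1·151+93=244,  q_7=1·13+8=21
→ (244, 21).  Check: 244²=59536, 135·21²=59535, difference 1.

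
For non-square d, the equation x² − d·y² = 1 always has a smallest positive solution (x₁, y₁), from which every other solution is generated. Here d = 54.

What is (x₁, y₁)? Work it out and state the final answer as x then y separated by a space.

√54 → a₀=7, period (2,1,6,1,2,14); ℓ=6 even so k=5
k=0  a_k=7  p_k/q_k = 7/1
k=1  a_k=2  p_k/q_k = 15/2
k=2  a_k=1  p_k/q_k = 22/3
k=3  a_k=6  p_k/q_k = 147/20
k=4  a_k=1  p_k/q_k = 169/23
k=5  a_k=2  p_k/q_k = 485/66
(x₁, y₁) = (485, 66);  485² − 54·66² = 1 ✓

485 66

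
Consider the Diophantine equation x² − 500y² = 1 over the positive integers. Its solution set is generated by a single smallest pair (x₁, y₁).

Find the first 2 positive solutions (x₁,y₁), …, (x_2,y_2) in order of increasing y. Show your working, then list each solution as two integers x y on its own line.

[22; 2,1,3,2,1,…,1,2,44] for √500; ℓ=14 ⇒ convergent index 13
a_0=22:  p_0=22·1+0=22,  q_0=22·0+1=1
a_1=2:  p_1=2·22+1=45,  q_1=2·1+0=2
a_2=1:  p_2=1·45+22=67,  q_2=1·2+1=3
a_3=3:  p_3=3·67+45=246,  q_3=3·3+2=11
a_4=2:  p_4=2·246+67=559,  q_4=2·11+3=25
a_5=1:  p_5=1·559+246=805,  q_5=1·25+11=36
…
a_8=1:  p_8=1·14445+1364=15809,  q_8=1·646+61=707
a_9=1:  p_9=1·15809+14445=30254,  q_9=1·707+646=1353
a_10=2:  p_10=2·30254+15809=76317,  q_10=2·1353+707=3413
a_11=3:  p_11=3·76317+30254=259205,  q_11=3·3413+1353=11592
a_12=1:  p_12=1·259205+76317=335522,  q_12=1·11592+3413=15005
a_13=2:  p_13=2·335522+259205=930249,  q_13=2·15005+11592=41602
(x₁, y₁) = (930249, 41602);  930249² − 500·41602² = 1 ✓
(x_2, y_2) = (930249·930249 + 500·41602·41602, 930249·41602 + 41602·930249) = (1730726404001, 77400437796)

930249 41602
1730726404001 77400437796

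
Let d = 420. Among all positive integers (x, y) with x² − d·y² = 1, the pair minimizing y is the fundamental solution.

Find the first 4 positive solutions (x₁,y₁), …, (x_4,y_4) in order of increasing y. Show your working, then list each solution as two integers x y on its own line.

41 2
3361 164
275561 13446
22592641 1102408

√420 = [20; 2,40, …], period ℓ=2 (even) → k=1
a_0=20:  p_0=20·1+0=20,  q_0=20·0+1=1
a_1=2:  p_1=2·20+1=41,  q_1=2·1+0=2
(x₁, y₁) = (41, 2);  41² − 420·2² = 1 ✓
(41+2√420)^2 = 3361 + 164√420
(41+2√420)^3 = 275561 + 13446√420
(41+2√420)^4 = 22592641 + 1102408√420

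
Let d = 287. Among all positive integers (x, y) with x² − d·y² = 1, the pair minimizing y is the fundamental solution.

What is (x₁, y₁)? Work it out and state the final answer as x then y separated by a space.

288 17

√287 = [16; 1,15,1,32, …], period ℓ=4 (even) → k=3
i=0: a=16 ⇒ p=16, q=1
…
i=2: a=15 ⇒ p=271, q=16
i=3: a=1 ⇒ p=288, q=17
fundamental: x₁=288, y₁=17  (since 82944 − 287·289 = 1)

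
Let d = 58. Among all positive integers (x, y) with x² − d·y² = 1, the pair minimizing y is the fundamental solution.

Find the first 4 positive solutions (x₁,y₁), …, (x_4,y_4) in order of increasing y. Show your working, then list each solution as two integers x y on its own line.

19603 2574
768555217 100916244
30131975818099 3956522259690
1181354243155834177 155119411612489896

[7; 1,1,1,1,1,1,14] for √58; ℓ=7 ⇒ convergent index 13
a_0=7:  p_0=7·1+0=7,  q_0=7·0+1=1
a_1=1:  p_1=1·7+1=8,  q_1=1·1+0=1
a_2=1:  p_2=1·8+7=15,  q_2=1·1+1=2
a_3=1:  p_3=1·15+8=23,  q_3=1·2+1=3
a_4=1:  p_4=1·23+15=38,  q_4=1·3+2=5
a_5=1:  p_5=1·38+23=61,  q_5=1·5+3=8
…
a_7=14:  p_7=14·99+61=1447,  q_7=14·13+8=190
a_8=1:  p_8=1·1447+99=1546,  q_8=1·190+13=203
a_9=1:  p_9=1·1546+1447=2993,  q_9=1·203+190=393
a_10=1:  p_10=1·2993+1546=4539,  q_10=1·393+203=596
a_11=1:  p_11=1·4539+2993=7532,  q_11=1·596+393=989
a_12=1:  p_12=1·7532+4539=12071,  q_12=1·989+596=1585
a_13=1:  p_13=1·12071+7532=19603,  q_13=1·1585+989=2574
(x₁, y₁) = (19603, 2574);  19603² − 58·2574² = 1 ✓
(x_2, y_2) = (19603·19603 + 58·2574·2574, 19603·2574 + 2574·19603) = (768555217, 100916244)
(x_3, y_3) = (19603·768555217 + 58·2574·100916244, 19603·100916244 + 2574·768555217) = (30131975818099, 3956522259690)
(x_4, y_4) = (19603·30131975818099 + 58·2574·3956522259690, 19603·3956522259690 + 2574·30131975818099) = (1181354243155834177, 155119411612489896)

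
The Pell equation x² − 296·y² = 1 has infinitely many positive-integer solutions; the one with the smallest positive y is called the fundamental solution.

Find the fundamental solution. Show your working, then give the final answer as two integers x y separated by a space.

d=296: √d = [17; 4,1,7,1,4,34] (ℓ=6, even), read p_5/q_5
a_0=17:  p_0=17·1+0=17,  q_0=17·0+1=1
a_1=4:  p_1=4·17+1=69,  q_1=4·1+0=4
…
a_3=7:  p_3=7·86+69=671,  q_3=7·5+4=39
a_4=1:  p_4=1·671+86=757,  q_4=1·39+5=44
a_5=4:  p_5=4·757+671=3699,  q_5=4·44+39=215
(x₁, y₁) = (3699, 215);  3699² − 296·215² = 1 ✓

3699 215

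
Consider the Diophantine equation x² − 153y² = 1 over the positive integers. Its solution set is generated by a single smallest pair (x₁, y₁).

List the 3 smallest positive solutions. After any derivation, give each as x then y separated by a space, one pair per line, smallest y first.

√153 → a₀=12, period (2,1,2,2,2,1,2,24); ℓ=8 even so k=7
step 0: (12, 1)  from 12·(1,0) + (0,1)
step 1: (25, 2)  from 2·(12,1) + (1,0)
…
step 3: (99, 8)  from 2·(37,3) + (25,2)
…
step 5: (569, 46)  from 2·(235,19) + (99,8)
step 6: (804, 65)  from 1·(569,46) + (235,19)
step 7: (2177, 176)  from 2·(804,65) + (569,46)
→ (2177, 176).  Check: 2177²=4739329, 153·176²=4739328, difference 1.
(x_2, y_2) = (2177·2177 + 153·176·176, 2177·176 + 176·2177) = (9478657, 766304)
(x_3, y_3) = (2177·9478657 + 153·176·766304, 2177·766304 + 176·9478657) = (41270070401, 3336487440)

2177 176
9478657 766304
41270070401 3336487440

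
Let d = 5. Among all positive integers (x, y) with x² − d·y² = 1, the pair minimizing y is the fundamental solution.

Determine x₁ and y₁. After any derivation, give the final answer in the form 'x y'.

[2; 4] for √5; ℓ=1 ⇒ convergent index 1
i=0: a=2 ⇒ p=2, q=1
i=1: a=4 ⇒ p=9, q=4
(x₁, y₁) = (9, 4);  9² − 5·4² = 1 ✓

9 4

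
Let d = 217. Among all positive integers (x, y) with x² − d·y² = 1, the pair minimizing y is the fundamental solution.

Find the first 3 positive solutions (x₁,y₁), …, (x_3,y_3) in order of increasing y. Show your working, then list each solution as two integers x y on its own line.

3844063 260952
29553640695937 2006231855952
227212113429087499999 15424163293772565000

d=217: √d = [14; 1,2,1,2,1,…,2,1,28] (ℓ=16, even), read p_15/q_15
k=0  a_k=14  p_k/q_k = 14/1
…
k=2  a_k=2  p_k/q_k = 44/3
…
k=7  a_k=9  p_k/q_k = 3668/249
k=8  a_k=4  p_k/q_k = 15055/1022
k=9  a_k=9  p_k/q_k = 139163/9447
k=10  a_k=1  p_k/q_k = 154218/10469
…
k=12  a_k=2  p_k/q_k = 740980/50301
k=13  a_k=1  p_k/q_k = 1034361/70217
k=14  a_k=2  p_k/q_k = 2809702/190735
k=15  a_k=1  p_k/q_k = 3844063/260952
fundamental: x₁=3844063, y₁=260952  (since 14776820347969 − 217·68095946304 = 1)
k=2:  x_2 = 3844063·3844063+217·260952·260952 = 29553640695937,  y_2 = 3844063·260952+260952·3844063 = 2006231855952
k=3:  x_3 = 3844063·29553640695937+217·260952·2006231855952 = 227212113429087499999,  y_3 = 3844063·2006231855952+260952·29553640695937 = 15424163293772565000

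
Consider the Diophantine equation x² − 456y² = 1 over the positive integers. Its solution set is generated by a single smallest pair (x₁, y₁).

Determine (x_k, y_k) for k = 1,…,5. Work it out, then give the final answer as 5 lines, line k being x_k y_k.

1025 48
2101249 98400
4307559425 201719952
8830494720001 413525803200
18102509868442625 847727694840048

d=456: √d = [21; 2,1,4,1,2,42] (ℓ=6, even), read p_5/q_5
k=0  a_k=21  p_k/q_k = 21/1
k=1  a_k=2  p_k/q_k = 43/2
k=2  a_k=1  p_k/q_k = 64/3
…
k=4  a_k=1  p_k/q_k = 363/17
k=5  a_k=2  p_k/q_k = 1025/48
(x₁, y₁) = (1025, 48);  1025² − 456·48² = 1 ✓
n=2: (1025,48)∘(1025,48) = (1025·1025+456·48·48, 1025·48+48·1025) = (2101249,98400)
n=3: (2101249,98400)∘(1025,48) = (1025·2101249+456·48·98400, 1025·98400+48·2101249) = (4307559425,201719952)
n=4: (4307559425,201719952)∘(1025,48) = (1025·4307559425+456·48·201719952, 1025·201719952+48·4307559425) = (8830494720001,413525803200)
n=5: (8830494720001,413525803200)∘(1025,48) = (1025·8830494720001+456·48·413525803200, 1025·413525803200+48·8830494720001) = (18102509868442625,847727694840048)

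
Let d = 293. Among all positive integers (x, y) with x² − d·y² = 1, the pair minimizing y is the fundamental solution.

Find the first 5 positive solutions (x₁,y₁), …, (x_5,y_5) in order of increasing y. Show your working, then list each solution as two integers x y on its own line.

√293 → a₀=17, period (8,1,1,8,34); ℓ=5 odd so k=9
k=0  a_k=17  p_k/q_k = 17/1
…
k=4  a_k=8  p_k/q_k = 2482/145
…
k=6  a_k=8  p_k/q_k = 679914/39721
k=7  a_k=1  p_k/q_k = 764593/44668
k=8  a_k=1  p_k/q_k = 1444507/84389
k=9  a_k=8  p_k/q_k = 12320649/719780
(x₁, y₁) = (12320649, 719780);  12320649² − 293·719780² = 1 ✓
n=2: (12320649,719780)∘(12320649,719780) = (12320649·12320649+293·719780·719780, 12320649·719780+719780·12320649) = (303596783562401,17736313474440)
n=3: (303596783562401,17736313474440)∘(12320649,719780) = (12320649·303596783562401+293·719780·17736313474440, 12320649·17736313474440+719780·303596783562401) = (7481018815602612315849,437045785745090703340)
n=4: (7481018815602612315849,437045785745090703340)∘(12320649,719780) = (12320649·7481018815602612315849+293·719780·437045785745090703340, 12320649·437045785745090703340+719780·7481018815602612315849) = (184342013978870716056521769601,10769375446188914321717060880)
n=5: (184342013978870716056521769601,10769375446188914321717060880)∘(12320649,719780) = (12320649·184342013978870716056521769601+293·719780·10769375446188914321717060880, 12320649·10769375446188914321717060880+719780·184342013978870716056521769601) = (4542426500373511536803322165613266249,265371389643423565052112223737518900)

12320649 719780
303596783562401 17736313474440
7481018815602612315849 437045785745090703340
184342013978870716056521769601 10769375446188914321717060880
4542426500373511536803322165613266249 265371389643423565052112223737518900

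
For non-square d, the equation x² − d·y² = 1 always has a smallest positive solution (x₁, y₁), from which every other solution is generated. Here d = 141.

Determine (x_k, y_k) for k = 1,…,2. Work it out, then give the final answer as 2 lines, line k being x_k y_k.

95 8
18049 1520

√141 = [11; 1,6,1,22, …], period ℓ=4 (even) → k=3
a_0=11:  p_0=11·1+0=11,  q_0=11·0+1=1
…
a_2=6:  p_2=6·12+11=83,  q_2=6·1+1=7
a_3=1:  p_3=1·83+12=95,  q_3=1·7+1=8
fundamental: x₁=95, y₁=8  (since 9025 − 141·64 = 1)
(95+8√141)^2 = 18049 + 1520√141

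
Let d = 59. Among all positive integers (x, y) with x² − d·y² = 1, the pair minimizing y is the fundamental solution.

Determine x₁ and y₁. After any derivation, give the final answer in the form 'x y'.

d=59: √d = [7; 1,2,7,2,1,14] (ℓ=6, even), read p_5/q_5
step 0: (7, 1)  from 7·(1,0) + (0,1)
…
step 2: (23, 3)  from 2·(8,1) + (7,1)
step 3: (169, 22)  from 7·(23,3) + (8,1)
step 4: (361, 47)  from 2·(169,22) + (23,3)
step 5: (530, 69)  from 1·(361,47) + (169,22)
fundamental: x₁=530, y₁=69  (since 280900 − 59·4761 = 1)

530 69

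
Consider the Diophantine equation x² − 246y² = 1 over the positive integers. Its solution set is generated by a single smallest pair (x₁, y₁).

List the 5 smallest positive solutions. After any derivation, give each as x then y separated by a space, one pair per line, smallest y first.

[15; 1,2,5,1,14,1,5,2,1,30] for √246; ℓ=10 ⇒ convergent index 9
step 0: (15, 1)  from 15·(1,0) + (0,1)
…
step 4: (298, 19)  from 1·(251,16) + (47,3)
step 5: (4423, 282)  from 14·(298,19) + (251,16)
…
step 8: (60777, 3875)  from 2·(28028,1787) + (4721,301)
step 9: (88805, 5662)  from 1·(60777,3875) + (28028,1787)
→ (88805, 5662).  Check: 88805²=7886328025, 246·5662²=7886328024, difference 1.
(88805+5662√246)^2 = 15772656049 + 1005627820√246
(88805+5662√246)^3 = 2801381440774085 + 178609557104538√246
(88805+5662√246)^4 = 497553357680112580801 + 31722843436331366360√246
(88805+5662√246)^5 = 88370451854763414035291525 + 5634294222548204422095062√246

88805 5662
15772656049 1005627820
2801381440774085 178609557104538
497553357680112580801 31722843436331366360
88370451854763414035291525 5634294222548204422095062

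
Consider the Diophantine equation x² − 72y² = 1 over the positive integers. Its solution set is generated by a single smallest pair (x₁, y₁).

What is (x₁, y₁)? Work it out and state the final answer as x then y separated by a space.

17 2

[8; 2,16] for √72; ℓ=2 ⇒ convergent index 1
a_0=8:  p_0=8·1+0=8,  q_0=8·0+1=1
a_1=2:  p_1=2·8+1=17,  q_1=2·1+0=2
→ (17, 2).  Check: 17²=289, 72·2²=288, difference 1.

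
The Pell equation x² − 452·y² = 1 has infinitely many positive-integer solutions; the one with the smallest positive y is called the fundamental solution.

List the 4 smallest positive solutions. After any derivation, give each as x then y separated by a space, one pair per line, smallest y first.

1204353 56648
2900932297217 136448377488
6987493029899166849 328664025545553880
16830816386073401651890177 791655010315592455701792

[21; 3,1,5,3,10,3,5,1,3,42] for √452; ℓ=10 ⇒ convergent index 9
a_0=21:  p_0=21·1+0=21,  q_0=21·0+1=1
…
a_4=3:  p_4=3·489+85=1552,  q_4=3·23+4=73
a_5=10:  p_5=10·1552+489=16009,  q_5=10·73+23=753
…
a_7=5:  p_7=5·49579+16009=263904,  q_7=5·2332+753=12413
a_8=1:  p_8=1·263904+49579=313483,  q_8=1·12413+2332=14745
a_9=3:  p_9=3·313483+263904=1204353,  q_9=3·14745+12413=56648
(x₁, y₁) = (1204353, 56648);  1204353² − 452·56648² = 1 ✓
(x_2, y_2) = (1204353·1204353 + 452·56648·56648, 1204353·56648 + 56648·1204353) = (2900932297217, 136448377488)
(x_3, y_3) = (1204353·2900932297217 + 452·56648·136448377488, 1204353·136448377488 + 56648·2900932297217) = (6987493029899166849, 328664025545553880)
(x_4, y_4) = (1204353·6987493029899166849 + 452·56648·328664025545553880, 1204353·328664025545553880 + 56648·6987493029899166849) = (16830816386073401651890177, 791655010315592455701792)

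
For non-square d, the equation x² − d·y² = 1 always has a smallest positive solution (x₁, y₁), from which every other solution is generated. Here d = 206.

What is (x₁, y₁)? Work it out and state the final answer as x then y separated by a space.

59535 4148

[14; 2,1,5,14,5,1,2,28] for √206; ℓ=8 ⇒ convergent index 7
step 0: (14, 1)  from 14·(1,0) + (0,1)
step 1: (29, 2)  from 2·(14,1) + (1,0)
step 2: (43, 3)  from 1·(29,2) + (14,1)
…
step 6: (20998, 1463)  from 1·(17539,1222) + (3459,241)
step 7: (59535, 4148)  from 2·(20998,1463) + (17539,1222)
→ (59535, 4148).  Check: 59535²=3544416225, 206·4148²=3544416224, difference 1.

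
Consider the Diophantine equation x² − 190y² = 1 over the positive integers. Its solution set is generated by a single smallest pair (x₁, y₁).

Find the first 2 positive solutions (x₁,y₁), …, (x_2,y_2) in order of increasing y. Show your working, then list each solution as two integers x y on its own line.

52021 3774
5412368881 392654508

√190 → a₀=13, period (1,3,1,1,1,…,3,1,26); ℓ=14 even so k=13
i=0: a=13 ⇒ p=13, q=1
…
i=3: a=1 ⇒ p=69, q=5
…
i=6: a=2 ⇒ p=510, q=37
i=7: a=2 ⇒ p=1213, q=88
…
i=10: a=1 ⇒ p=7085, q=514
…
i=12: a=3 ⇒ p=40787, q=2959
i=13: a=1 ⇒ p=52021, q=3774
fundamental: x₁=52021, y₁=3774  (since 2706184441 − 190·14243076 = 1)
(x_2, y_2) = (52021·52021 + 190·3774·3774, 52021·3774 + 3774·52021) = (5412368881, 392654508)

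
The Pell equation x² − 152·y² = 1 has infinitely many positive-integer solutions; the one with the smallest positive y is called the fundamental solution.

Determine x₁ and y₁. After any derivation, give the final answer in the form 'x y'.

√152 → a₀=12, period (3,24); ℓ=2 even so k=1
k=0  a_k=12  p_k/q_k = 12/1
k=1  a_k=3  p_k/q_k = 37/3
(x₁, y₁) = (37, 3);  37² − 152·3² = 1 ✓

37 3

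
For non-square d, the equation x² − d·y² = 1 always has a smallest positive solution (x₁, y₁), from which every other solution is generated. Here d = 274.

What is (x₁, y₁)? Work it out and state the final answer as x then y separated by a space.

3959299 239190

d=274: √d = [16; 1,1,4,4,1,1,32] (ℓ=7, odd), read p_13/q_13
step 0: (16, 1)  from 16·(1,0) + (0,1)
…
step 2: (33, 2)  from 1·(17,1) + (16,1)
…
step 5: (778, 47)  from 1·(629,38) + (149,9)
…
step 12: (2189276, 132259)  from 1·(1770023,106931) + (419253,25328)
step 13: (3959299, 239190)  from 1·(2189276,132259) + (1770023,106931)
→ (3959299, 239190).  Check: 3959299²=15676048571401, 274·239190²=15676048571400, difference 1.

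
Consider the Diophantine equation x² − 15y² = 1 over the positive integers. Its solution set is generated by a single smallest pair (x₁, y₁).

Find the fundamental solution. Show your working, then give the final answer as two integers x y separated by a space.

[3; 1,6] for √15; ℓ=2 ⇒ convergent index 1
step 0: (3, 1)  from 3·(1,0) + (0,1)
step 1: (4, 1)  from 1·(3,1) + (1,0)
(x₁, y₁) = (4, 1);  4² − 15·1² = 1 ✓

4 1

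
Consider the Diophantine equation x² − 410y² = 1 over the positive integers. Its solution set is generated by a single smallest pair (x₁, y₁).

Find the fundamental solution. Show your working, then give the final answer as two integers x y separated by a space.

81 4

√410 → a₀=20, period (4,40); ℓ=2 even so k=1
i=0: a=20 ⇒ p=20, q=1
i=1: a=4 ⇒ p=81, q=4
(x₁, y₁) = (81, 4);  81² − 410·4² = 1 ✓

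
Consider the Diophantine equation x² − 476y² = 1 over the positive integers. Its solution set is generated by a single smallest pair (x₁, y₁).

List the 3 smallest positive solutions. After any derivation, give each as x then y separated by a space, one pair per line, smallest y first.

d=476: √d = [21; 1,4,2,10,2,4,1,42] (ℓ=8, even), read p_7/q_7
a_0=21:  p_0=21·1+0=21,  q_0=21·0+1=1
…
a_2=4:  p_2=4·22+21=109,  q_2=4·1+1=5
…
a_5=2:  p_5=2·2509+240=5258,  q_5=2·115+11=241
a_6=4:  p_6=4·5258+2509=23541,  q_6=4·241+115=1079
a_7=1:  p_7=1·23541+5258=28799,  q_7=1·1079+241=1320
fundamental: x₁=28799, y₁=1320  (since 829382401 − 476·1742400 = 1)
n=2: (28799,1320)∘(28799,1320) = (28799·28799+476·1320·1320, 28799·1320+1320·28799) = (1658764801,76029360)
n=3: (1658764801,76029360)∘(28799,1320) = (28799·1658764801+476·1320·76029360, 28799·76029360+1320·1658764801) = (95541534979199,4379139075960)

28799 1320
1658764801 76029360
95541534979199 4379139075960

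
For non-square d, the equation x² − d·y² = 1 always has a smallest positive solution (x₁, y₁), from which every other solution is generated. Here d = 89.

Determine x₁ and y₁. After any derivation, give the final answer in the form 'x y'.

500001 53000

√89 = [9; 2,3,3,2,18, …], period ℓ=5 (odd) → k=9
step 0: (9, 1)  from 9·(1,0) + (0,1)
step 1: (19, 2)  from 2·(9,1) + (1,0)
step 2: (66, 7)  from 3·(19,2) + (9,1)
…
step 4: (500, 53)  from 2·(217,23) + (66,7)
step 5: (9217, 977)  from 18·(500,53) + (217,23)
step 6: (18934, 2007)  from 2·(9217,977) + (500,53)
…
step 8: (216991, 23001)  from 3·(66019,6998) + (18934,2007)
step 9: (500001, 53000)  from 2·(216991,23001) + (66019,6998)
(x₁, y₁) = (500001, 53000);  500001² − 89·53000² = 1 ✓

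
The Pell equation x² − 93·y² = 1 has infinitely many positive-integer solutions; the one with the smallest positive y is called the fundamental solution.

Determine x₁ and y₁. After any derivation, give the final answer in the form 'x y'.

12151 1260

√93 = [9; 1,1,1,4,6,4,1,1,1,18, …], period ℓ=10 (even) → k=9
k=0  a_k=9  p_k/q_k = 9/1
k=1  a_k=1  p_k/q_k = 10/1
k=2  a_k=1  p_k/q_k = 19/2
k=3  a_k=1  p_k/q_k = 29/3
k=4  a_k=4  p_k/q_k = 135/14
k=5  a_k=6  p_k/q_k = 839/87
k=6  a_k=4  p_k/q_k = 3491/362
k=7  a_k=1  p_k/q_k = 4330/449
k=8  a_k=1  p_k/q_k = 7821/811
k=9  a_k=1  p_k/q_k = 12151/1260
(x₁, y₁) = (12151, 1260);  12151² − 93·1260² = 1 ✓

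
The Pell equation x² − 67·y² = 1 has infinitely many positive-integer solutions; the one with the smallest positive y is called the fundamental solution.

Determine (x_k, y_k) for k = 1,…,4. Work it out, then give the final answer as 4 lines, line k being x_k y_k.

48842 5967
4771081927 582880428
466058366908226 56938091722785
45526445508292066657 5561940551265649512

[8; 5,2,1,1,7,1,1,2,5,16] for √67; ℓ=10 ⇒ convergent index 9
k=0  a_k=8  p_k/q_k = 8/1
k=1  a_k=5  p_k/q_k = 41/5
…
k=4  a_k=1  p_k/q_k = 221/27
…
k=6  a_k=1  p_k/q_k = 1899/232
k=7  a_k=1  p_k/q_k = 3577/437
k=8  a_k=2  p_k/q_k = 9053/1106
k=9  a_k=5  p_k/q_k = 48842/5967
(x₁, y₁) = (48842, 5967);  48842² − 67·5967² = 1 ✓
n=2: (48842,5967)∘(48842,5967) = (48842·48842+67·5967·5967, 48842·5967+5967·48842) = (4771081927,582880428)
n=3: (4771081927,582880428)∘(48842,5967) = (48842·4771081927+67·5967·582880428, 48842·582880428+5967·4771081927) = (466058366908226,56938091722785)
n=4: (466058366908226,56938091722785)∘(48842,5967) = (48842·466058366908226+67·5967·56938091722785, 48842·56938091722785+5967·466058366908226) = (45526445508292066657,5561940551265649512)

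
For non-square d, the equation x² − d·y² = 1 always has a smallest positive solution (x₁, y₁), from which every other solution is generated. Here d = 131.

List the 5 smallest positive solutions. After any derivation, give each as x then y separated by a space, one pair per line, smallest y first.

√131 → a₀=11, period (2,4,11,4,2,22); ℓ=6 even so k=5
a_0=11:  p_0=11·1+0=11,  q_0=11·0+1=1
…
a_2=4:  p_2=4·23+11=103,  q_2=4·2+1=9
a_3=11:  p_3=11·103+23=1156,  q_3=11·9+2=101
a_4=4:  p_4=4·1156+103=4727,  q_4=4·101+9=413
a_5=2:  p_5=2·4727+1156=10610,  q_5=2·413+101=927
(x₁, y₁) = (10610, 927);  10610² − 131·927² = 1 ✓
(10610+927√131)^2 = 225144199 + 19670940√131
(10610+927√131)^3 = 4777559892170 + 417417345873√131
(10610+927√131)^4 = 101379820686703201 + 8857596059754120√131
(10610+927√131)^5 = 2151279790194282033050 + 187958187970565080527√131

10610 927
225144199 19670940
4777559892170 417417345873
101379820686703201 8857596059754120
2151279790194282033050 187958187970565080527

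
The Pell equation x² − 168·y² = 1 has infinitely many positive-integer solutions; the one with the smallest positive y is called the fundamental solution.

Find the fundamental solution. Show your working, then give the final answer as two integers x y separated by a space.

[12; 1,24] for √168; ℓ=2 ⇒ convergent index 1
a_0=12:  p_0=12·1+0=12,  q_0=12·0+1=1
a_1=1:  p_1=1·12+1=13,  q_1=1·1+0=1
(x₁, y₁) = (13, 1);  13² − 168·1² = 1 ✓

13 1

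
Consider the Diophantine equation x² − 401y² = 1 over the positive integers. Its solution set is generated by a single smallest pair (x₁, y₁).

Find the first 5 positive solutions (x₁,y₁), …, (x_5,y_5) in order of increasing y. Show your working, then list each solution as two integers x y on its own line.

√401 = [20; 40, …], period ℓ=1 (odd) → k=1
k=0  a_k=20  p_k/q_k = 20/1
k=1  a_k=40  p_k/q_k = 801/40
(x₁, y₁) = (801, 40);  801² − 401·40² = 1 ✓
(x_2, y_2) = (801·801 + 401·40·40, 801·40 + 40·801) = (1283201, 64080)
(x_3, y_3) = (801·1283201 + 401·40·64080, 801·64080 + 40·1283201) = (2055687201, 102656120)
(x_4, y_4) = (801·2055687201 + 401·40·102656120, 801·102656120 + 40·2055687201) = (3293209612801, 164455040160)
(x_5, y_5) = (801·3293209612801 + 401·40·164455040160, 801·164455040160 + 40·3293209612801) = (5275719744020001, 263456871680200)

801 40
1283201 64080
2055687201 102656120
3293209612801 164455040160
5275719744020001 263456871680200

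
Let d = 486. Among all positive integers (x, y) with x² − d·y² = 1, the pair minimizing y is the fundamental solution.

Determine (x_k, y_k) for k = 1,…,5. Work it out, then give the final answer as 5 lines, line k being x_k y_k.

√486 → a₀=22, period (22,44); ℓ=2 even so k=1
k=0  a_k=22  p_k/q_k = 22/1
k=1  a_k=22  p_k/q_k = 485/22
(x₁, y₁) = (485, 22);  485² − 486·22² = 1 ✓
(485+22√486)^2 = 470449 + 21340√486
(485+22√486)^3 = 456335045 + 20699778√486
(485+22√486)^4 = 442644523201 + 20078763320√486
(485+22√486)^5 = 429364731169925 + 19476379720622√486

485 22
470449 21340
456335045 20699778
442644523201 20078763320
429364731169925 19476379720622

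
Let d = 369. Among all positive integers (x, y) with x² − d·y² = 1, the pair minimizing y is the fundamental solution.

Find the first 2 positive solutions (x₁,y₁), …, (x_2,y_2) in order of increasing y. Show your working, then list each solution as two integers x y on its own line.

8396801 437120
141012534067201 7340819306240

√369 = [19; 4,1,3,2,7,4,7,2,3,1,4,38, …], period ℓ=12 (even) → k=11
k=0  a_k=19  p_k/q_k = 19/1
k=1  a_k=4  p_k/q_k = 77/4
…
k=4  a_k=2  p_k/q_k = 826/43
…
k=7  a_k=7  p_k/q_k = 184045/9581
…
k=10  a_k=1  p_k/q_k = 1758061/91521
k=11  a_k=4  p_k/q_k = 8396801/437120
fundamental: x₁=8396801, y₁=437120  (since 70506267033601 − 369·191073894400 = 1)
k=2:  x_2 = 8396801·8396801+369·437120·437120 = 141012534067201,  y_2 = 8396801·437120+437120·8396801 = 7340819306240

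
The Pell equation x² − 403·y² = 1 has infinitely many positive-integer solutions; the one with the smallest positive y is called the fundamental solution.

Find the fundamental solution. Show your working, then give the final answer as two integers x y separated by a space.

669878 33369

√403 → a₀=20, period (13,2,1,3,1,3,1,2,13,40); ℓ=10 even so k=9
k=0  a_k=20  p_k/q_k = 20/1
k=1  a_k=13  p_k/q_k = 261/13
k=2  a_k=2  p_k/q_k = 542/27
k=3  a_k=1  p_k/q_k = 803/40
k=4  a_k=3  p_k/q_k = 2951/147
k=5  a_k=1  p_k/q_k = 3754/187
…
k=7  a_k=1  p_k/q_k = 17967/895
k=8  a_k=2  p_k/q_k = 50147/2498
k=9  a_k=13  p_k/q_k = 669878/33369
(x₁, y₁) = (669878, 33369);  669878² − 403·33369² = 1 ✓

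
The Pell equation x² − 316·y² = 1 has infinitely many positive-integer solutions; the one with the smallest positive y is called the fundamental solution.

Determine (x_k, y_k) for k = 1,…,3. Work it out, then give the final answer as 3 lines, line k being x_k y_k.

12799 720
327628801 18430560
8386642035199 471785474160

d=316: √d = [17; 1,3,2,8,2,3,1,34] (ℓ=8, even), read p_7/q_7
k=0  a_k=17  p_k/q_k = 17/1
…
k=3  a_k=2  p_k/q_k = 160/9
k=4  a_k=8  p_k/q_k = 1351/76
k=5  a_k=2  p_k/q_k = 2862/161
k=6  a_k=3  p_k/q_k = 9937/559
k=7  a_k=1  p_k/q_k = 12799/720
→ (12799, 720).  Check: 12799²=163814401, 316·720²=163814400, difference 1.
(12799+720√316)^2 = 327628801 + 18430560√316
(12799+720√316)^3 = 8386642035199 + 471785474160√316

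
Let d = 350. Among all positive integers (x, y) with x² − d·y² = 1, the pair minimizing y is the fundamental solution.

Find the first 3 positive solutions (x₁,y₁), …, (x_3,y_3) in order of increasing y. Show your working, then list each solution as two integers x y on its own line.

449 24
403201 21552
362074049 19353672

d=350: √d = [18; 1,2,2,2,1,36] (ℓ=6, even), read p_5/q_5
i=0: a=18 ⇒ p=18, q=1
…
i=2: a=2 ⇒ p=56, q=3
i=3: a=2 ⇒ p=131, q=7
i=4: a=2 ⇒ p=318, q=17
i=5: a=1 ⇒ p=449, q=24
fundamental: x₁=449, y₁=24  (since 201601 − 350·576 = 1)
k=2:  x_2 = 449·449+350·24·24 = 403201,  y_2 = 449·24+24·449 = 21552
k=3:  x_3 = 449·403201+350·24·21552 = 362074049,  y_3 = 449·21552+24·403201 = 19353672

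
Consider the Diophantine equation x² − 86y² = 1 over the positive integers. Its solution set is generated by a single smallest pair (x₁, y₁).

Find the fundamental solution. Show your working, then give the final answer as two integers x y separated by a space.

10405 1122

√86 = [9; 3,1,1,1,8,1,1,1,3,18, …], period ℓ=10 (even) → k=9
k=0  a_k=9  p_k/q_k = 9/1
…
k=2  a_k=1  p_k/q_k = 37/4
k=3  a_k=1  p_k/q_k = 65/7
k=4  a_k=1  p_k/q_k = 102/11
…
k=6  a_k=1  p_k/q_k = 983/106
…
k=8  a_k=1  p_k/q_k = 2847/307
k=9  a_k=3  p_k/q_k = 10405/1122
→ (10405, 1122).  Check: 10405²=108264025, 86·1122²=108264024, difference 1.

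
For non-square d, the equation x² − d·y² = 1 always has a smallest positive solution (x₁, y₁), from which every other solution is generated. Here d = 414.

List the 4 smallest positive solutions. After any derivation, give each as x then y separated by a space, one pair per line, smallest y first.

24335 1196
1184384449 58209320
57643991108495 2833047603204
2805533046066067201 137884426789729360

d=414: √d = [20; 2,1,7,2,7,1,2,40] (ℓ=8, even), read p_7/q_7
step 0: (20, 1)  from 20·(1,0) + (0,1)
step 1: (41, 2)  from 2·(20,1) + (1,0)
step 2: (61, 3)  from 1·(41,2) + (20,1)
step 3: (468, 23)  from 7·(61,3) + (41,2)
…
step 5: (7447, 366)  from 7·(997,49) + (468,23)
step 6: (8444, 415)  from 1·(7447,366) + (997,49)
step 7: (24335, 1196)  from 2·(8444,415) + (7447,366)
fundamental: x₁=24335, y₁=1196  (since 592192225 − 414·1430416 = 1)
(24335+1196√414)^2 = 1184384449 + 58209320√414
(24335+1196√414)^3 = 57643991108495 + 2833047603204√414
(24335+1196√414)^4 = 2805533046066067201 + 137884426789729360√414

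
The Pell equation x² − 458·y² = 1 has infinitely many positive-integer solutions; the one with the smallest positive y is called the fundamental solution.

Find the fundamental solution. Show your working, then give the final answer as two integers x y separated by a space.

22899 1070

d=458: √d = [21; 2,2,42] (ℓ=3, odd), read p_5/q_5
a_0=21:  p_0=21·1+0=21,  q_0=21·0+1=1
a_1=2:  p_1=2·21+1=43,  q_1=2·1+0=2
a_2=2:  p_2=2·43+21=107,  q_2=2·2+1=5
a_3=42:  p_3=42·107+43=4537,  q_3=42·5+2=212
a_4=2:  p_4=2·4537+107=9181,  q_4=2·212+5=429
a_5=2:  p_5=2·9181+4537=22899,  q_5=2·429+212=1070
→ (22899, 1070).  Check: 22899²=524364201, 458·1070²=524364200, difference 1.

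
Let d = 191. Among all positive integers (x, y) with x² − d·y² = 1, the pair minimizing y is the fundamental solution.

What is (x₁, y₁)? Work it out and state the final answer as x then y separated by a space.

8994000 650783

[13; 1,4,1,1,3,…,4,1,26] for √191; ℓ=16 ⇒ convergent index 15
step 0: (13, 1)  from 13·(1,0) + (0,1)
…
step 4: (152, 11)  from 1·(83,6) + (69,5)
step 5: (539, 39)  from 3·(152,11) + (83,6)
…
step 7: (2999, 217)  from 2·(1230,89) + (539,39)
step 8: (40217, 2910)  from 13·(2999,217) + (1230,89)
step 9: (83433, 6037)  from 2·(40217,2910) + (2999,217)
step 10: (207083, 14984)  from 2·(83433,6037) + (40217,2910)
step 11: (704682, 50989)  from 3·(207083,14984) + (83433,6037)
step 12: (911765, 65973)  from 1·(704682,50989) + (207083,14984)
…
step 14: (7377553, 533821)  from 4·(1616447,116962) + (911765,65973)
step 15: (8994000, 650783)  from 1·(7377553,533821) + (1616447,116962)
(x₁, y₁) = (8994000, 650783);  8994000² − 191·650783² = 1 ✓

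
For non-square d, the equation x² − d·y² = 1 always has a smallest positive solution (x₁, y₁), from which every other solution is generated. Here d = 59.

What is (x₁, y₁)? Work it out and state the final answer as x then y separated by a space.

[7; 1,2,7,2,1,14] for √59; ℓ=6 ⇒ convergent index 5
k=0  a_k=7  p_k/q_k = 7/1
…
k=2  a_k=2  p_k/q_k = 23/3
…
k=4  a_k=2  p_k/q_k = 361/47
k=5  a_k=1  p_k/q_k = 530/69
(x₁, y₁) = (530, 69);  530² − 59·69² = 1 ✓

530 69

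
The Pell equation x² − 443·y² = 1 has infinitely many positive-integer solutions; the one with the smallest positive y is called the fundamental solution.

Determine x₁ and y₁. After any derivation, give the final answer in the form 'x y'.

442 21

d=443: √d = [21; 21,42] (ℓ=2, even), read p_1/q_1
a_0=21:  p_0=21·1+0=21,  q_0=21·0+1=1
a_1=21:  p_1=21·21+1=442,  q_1=21·1+0=21
fundamental: x₁=442, y₁=21  (since 195364 − 443·441 = 1)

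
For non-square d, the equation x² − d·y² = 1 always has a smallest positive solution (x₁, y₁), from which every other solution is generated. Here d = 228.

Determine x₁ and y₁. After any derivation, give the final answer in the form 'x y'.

151 10

√228 = [15; 10,30, …], period ℓ=2 (even) → k=1
i=0: a=15 ⇒ p=15, q=1
i=1: a=10 ⇒ p=151, q=10
(x₁, y₁) = (151, 10);  151² − 228·10² = 1 ✓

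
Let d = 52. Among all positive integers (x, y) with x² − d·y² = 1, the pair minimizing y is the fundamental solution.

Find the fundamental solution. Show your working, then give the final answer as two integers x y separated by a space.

[7; 4,1,2,1,4,14] for √52; ℓ=6 ⇒ convergent index 5
step 0: (7, 1)  from 7·(1,0) + (0,1)
step 1: (29, 4)  from 4·(7,1) + (1,0)
step 2: (36, 5)  from 1·(29,4) + (7,1)
…
step 4: (137, 19)  from 1·(101,14) + (36,5)
step 5: (649, 90)  from 4·(137,19) + (101,14)
→ (649, 90).  Check: 649²=421201, 52·90²=421200, difference 1.

649 90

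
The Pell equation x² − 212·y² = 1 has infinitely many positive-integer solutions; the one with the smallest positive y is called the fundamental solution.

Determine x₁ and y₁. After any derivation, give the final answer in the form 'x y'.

66249 4550

[14; 1,1,3,1,1,…,1,1,28] for √212; ℓ=14 ⇒ convergent index 13
a_0=14:  p_0=14·1+0=14,  q_0=14·0+1=1
a_1=1:  p_1=1·14+1=15,  q_1=1·1+0=1
a_2=1:  p_2=1·15+14=29,  q_2=1·1+1=2
a_3=3:  p_3=3·29+15=102,  q_3=3·2+1=7
…
a_8=1:  p_8=1·2417+364=2781,  q_8=1·166+25=191
…
a_12=1:  p_12=1·29135+7979=37114,  q_12=1·2001+548=2549
a_13=1:  p_13=1·37114+29135=66249,  q_13=1·2549+2001=4550
(x₁, y₁) = (66249, 4550);  66249² − 212·4550² = 1 ✓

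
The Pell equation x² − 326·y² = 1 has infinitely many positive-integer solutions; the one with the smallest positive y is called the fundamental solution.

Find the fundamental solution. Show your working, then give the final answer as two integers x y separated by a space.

d=326: √d = [18; 18,36] (ℓ=2, even), read p_1/q_1
a_0=18:  p_0=18·1+0=18,  q_0=18·0+1=1
a_1=18:  p_1=18·18+1=325,  q_1=18·1+0=18
→ (325, 18).  Check: 325²=105625, 326·18²=105624, difference 1.

325 18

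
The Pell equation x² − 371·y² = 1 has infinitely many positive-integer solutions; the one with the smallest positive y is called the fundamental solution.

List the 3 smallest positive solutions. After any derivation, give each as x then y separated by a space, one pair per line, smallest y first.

1695 88
5746049 298320
19479104415 1011304712

√371 = [19; 3,1,4,1,3,38, …], period ℓ=6 (even) → k=5
k=0  a_k=19  p_k/q_k = 19/1
…
k=4  a_k=1  p_k/q_k = 443/23
k=5  a_k=3  p_k/q_k = 1695/88
fundamental: x₁=1695, y₁=88  (since 2873025 − 371·7744 = 1)
k=2:  x_2 = 1695·1695+371·88·88 = 5746049,  y_2 = 1695·88+88·1695 = 298320
k=3:  x_3 = 1695·5746049+371·88·298320 = 19479104415,  y_3 = 1695·298320+88·5746049 = 1011304712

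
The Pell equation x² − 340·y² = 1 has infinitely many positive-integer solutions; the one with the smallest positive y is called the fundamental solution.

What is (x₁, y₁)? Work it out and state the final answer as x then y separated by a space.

285769 15498

d=340: √d = [18; 2,3,1,1,1,…,3,2,36] (ℓ=14, even), read p_13/q_13
step 0: (18, 1)  from 18·(1,0) + (0,1)
…
step 2: (129, 7)  from 3·(37,2) + (18,1)
step 3: (166, 9)  from 1·(129,7) + (37,2)
step 4: (295, 16)  from 1·(166,9) + (129,7)
…
step 8: (7265, 394)  from 1·(6509,353) + (756,41)
…
step 10: (21039, 1141)  from 1·(13774,747) + (7265,394)
step 11: (34813, 1888)  from 1·(21039,1141) + (13774,747)
step 12: (125478, 6805)  from 3·(34813,1888) + (21039,1141)
step 13: (285769, 15498)  from 2·(125478,6805) + (34813,1888)
fundamental: x₁=285769, y₁=15498  (since 81663921361 − 340·240188004 = 1)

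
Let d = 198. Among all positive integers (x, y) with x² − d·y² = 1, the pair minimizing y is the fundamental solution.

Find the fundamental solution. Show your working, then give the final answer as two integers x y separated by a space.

197 14

√198 → a₀=14, period (14,28); ℓ=2 even so k=1
step 0: (14, 1)  from 14·(1,0) + (0,1)
step 1: (197, 14)  from 14·(14,1) + (1,0)
(x₁, y₁) = (197, 14);  197² − 198·14² = 1 ✓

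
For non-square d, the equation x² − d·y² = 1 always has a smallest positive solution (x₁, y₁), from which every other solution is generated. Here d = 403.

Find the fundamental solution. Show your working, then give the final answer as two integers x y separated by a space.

[20; 13,2,1,3,1,3,1,2,13,40] for √403; ℓ=10 ⇒ convergent index 9
step 0: (20, 1)  from 20·(1,0) + (0,1)
step 1: (261, 13)  from 13·(20,1) + (1,0)
…
step 3: (803, 40)  from 1·(542,27) + (261,13)
step 4: (2951, 147)  from 3·(803,40) + (542,27)
…
step 7: (17967, 895)  from 1·(14213,708) + (3754,187)
step 8: (50147, 2498)  from 2·(17967,895) + (14213,708)
step 9: (669878, 33369)  from 13·(50147,2498) + (17967,895)
(x₁, y₁) = (669878, 33369);  669878² − 403·33369² = 1 ✓

669878 33369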